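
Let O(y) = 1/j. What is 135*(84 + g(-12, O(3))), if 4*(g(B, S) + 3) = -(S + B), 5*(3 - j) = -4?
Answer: 861165/76 ≈ 11331.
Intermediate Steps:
j = 19/5 (j = 3 - 1/5*(-4) = 3 + 4/5 = 19/5 ≈ 3.8000)
O(y) = 5/19 (O(y) = 1/(19/5) = 5/19)
g(B, S) = -3 - B/4 - S/4 (g(B, S) = -3 + (-(S + B))/4 = -3 + (-(B + S))/4 = -3 + (-B - S)/4 = -3 + (-B/4 - S/4) = -3 - B/4 - S/4)
135*(84 + g(-12, O(3))) = 135*(84 + (-3 - 1/4*(-12) - 1/4*5/19)) = 135*(84 + (-3 + 3 - 5/76)) = 135*(84 - 5/76) = 135*(6379/76) = 861165/76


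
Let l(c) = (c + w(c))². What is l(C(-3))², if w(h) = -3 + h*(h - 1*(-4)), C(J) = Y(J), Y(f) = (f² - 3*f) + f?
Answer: 7780827681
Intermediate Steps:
Y(f) = f² - 2*f
C(J) = J*(-2 + J)
w(h) = -3 + h*(4 + h) (w(h) = -3 + h*(h + 4) = -3 + h*(4 + h))
l(c) = (-3 + c² + 5*c)² (l(c) = (c + (-3 + c² + 4*c))² = (-3 + c² + 5*c)²)
l(C(-3))² = ((-3 + (-3*(-2 - 3))² + 5*(-3*(-2 - 3)))²)² = ((-3 + (-3*(-5))² + 5*(-3*(-5)))²)² = ((-3 + 15² + 5*15)²)² = ((-3 + 225 + 75)²)² = (297²)² = 88209² = 7780827681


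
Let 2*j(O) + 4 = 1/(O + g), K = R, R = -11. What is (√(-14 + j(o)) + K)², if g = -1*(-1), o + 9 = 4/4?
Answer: 1469/14 - 165*I*√14/7 ≈ 104.93 - 88.196*I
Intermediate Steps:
K = -11
o = -8 (o = -9 + 4/4 = -9 + 4*(¼) = -9 + 1 = -8)
g = 1
j(O) = -2 + 1/(2*(1 + O)) (j(O) = -2 + 1/(2*(O + 1)) = -2 + 1/(2*(1 + O)))
(√(-14 + j(o)) + K)² = (√(-14 + (-3 - 4*(-8))/(2*(1 - 8))) - 11)² = (√(-14 + (½)*(-3 + 32)/(-7)) - 11)² = (√(-14 + (½)*(-⅐)*29) - 11)² = (√(-14 - 29/14) - 11)² = (√(-225/14) - 11)² = (15*I*√14/14 - 11)² = (-11 + 15*I*√14/14)²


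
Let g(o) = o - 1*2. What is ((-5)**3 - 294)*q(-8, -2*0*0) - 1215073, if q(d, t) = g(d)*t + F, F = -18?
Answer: -1207531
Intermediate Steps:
g(o) = -2 + o (g(o) = o - 2 = -2 + o)
q(d, t) = -18 + t*(-2 + d) (q(d, t) = (-2 + d)*t - 18 = t*(-2 + d) - 18 = -18 + t*(-2 + d))
((-5)**3 - 294)*q(-8, -2*0*0) - 1215073 = ((-5)**3 - 294)*(-18 + (-2*0*0)*(-2 - 8)) - 1215073 = (-125 - 294)*(-18 + (0*0)*(-10)) - 1215073 = -419*(-18 + 0*(-10)) - 1215073 = -419*(-18 + 0) - 1215073 = -419*(-18) - 1215073 = 7542 - 1215073 = -1207531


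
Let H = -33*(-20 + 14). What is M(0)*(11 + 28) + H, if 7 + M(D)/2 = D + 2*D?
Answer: -348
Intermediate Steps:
M(D) = -14 + 6*D (M(D) = -14 + 2*(D + 2*D) = -14 + 2*(3*D) = -14 + 6*D)
H = 198 (H = -33*(-6) = -1*(-198) = 198)
M(0)*(11 + 28) + H = (-14 + 6*0)*(11 + 28) + 198 = (-14 + 0)*39 + 198 = -14*39 + 198 = -546 + 198 = -348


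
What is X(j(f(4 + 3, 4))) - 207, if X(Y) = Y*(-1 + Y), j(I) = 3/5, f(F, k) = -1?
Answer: -5181/25 ≈ -207.24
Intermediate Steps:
j(I) = ⅗ (j(I) = 3*(⅕) = ⅗)
X(j(f(4 + 3, 4))) - 207 = 3*(-1 + ⅗)/5 - 207 = (⅗)*(-⅖) - 207 = -6/25 - 207 = -5181/25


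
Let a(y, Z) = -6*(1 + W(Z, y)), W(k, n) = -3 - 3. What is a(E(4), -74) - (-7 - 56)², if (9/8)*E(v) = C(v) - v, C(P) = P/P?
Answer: -3939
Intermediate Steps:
C(P) = 1
W(k, n) = -6
E(v) = 8/9 - 8*v/9 (E(v) = 8*(1 - v)/9 = 8/9 - 8*v/9)
a(y, Z) = 30 (a(y, Z) = -6*(1 - 6) = -6*(-5) = 30)
a(E(4), -74) - (-7 - 56)² = 30 - (-7 - 56)² = 30 - 1*(-63)² = 30 - 1*3969 = 30 - 3969 = -3939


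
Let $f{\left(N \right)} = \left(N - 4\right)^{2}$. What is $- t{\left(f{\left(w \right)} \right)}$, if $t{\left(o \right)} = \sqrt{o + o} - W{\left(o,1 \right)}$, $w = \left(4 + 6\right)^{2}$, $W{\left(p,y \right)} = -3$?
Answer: $-3 - 96 \sqrt{2} \approx -138.76$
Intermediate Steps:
$w = 100$ ($w = 10^{2} = 100$)
$f{\left(N \right)} = \left(-4 + N\right)^{2}$
$t{\left(o \right)} = 3 + \sqrt{2} \sqrt{o}$ ($t{\left(o \right)} = \sqrt{o + o} - -3 = \sqrt{2 o} + 3 = \sqrt{2} \sqrt{o} + 3 = 3 + \sqrt{2} \sqrt{o}$)
$- t{\left(f{\left(w \right)} \right)} = - (3 + \sqrt{2} \sqrt{\left(-4 + 100\right)^{2}}) = - (3 + \sqrt{2} \sqrt{96^{2}}) = - (3 + \sqrt{2} \sqrt{9216}) = - (3 + \sqrt{2} \cdot 96) = - (3 + 96 \sqrt{2}) = -3 - 96 \sqrt{2}$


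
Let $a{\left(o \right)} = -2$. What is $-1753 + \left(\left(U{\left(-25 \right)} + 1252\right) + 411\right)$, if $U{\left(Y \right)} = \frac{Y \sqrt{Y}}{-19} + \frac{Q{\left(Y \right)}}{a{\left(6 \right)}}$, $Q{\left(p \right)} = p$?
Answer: $- \frac{155}{2} + \frac{125 i}{19} \approx -77.5 + 6.5789 i$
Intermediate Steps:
$U{\left(Y \right)} = - \frac{Y}{2} - \frac{Y^{\frac{3}{2}}}{19}$ ($U{\left(Y \right)} = \frac{Y \sqrt{Y}}{-19} + \frac{Y}{-2} = Y^{\frac{3}{2}} \left(- \frac{1}{19}\right) + Y \left(- \frac{1}{2}\right) = - \frac{Y^{\frac{3}{2}}}{19} - \frac{Y}{2} = - \frac{Y}{2} - \frac{Y^{\frac{3}{2}}}{19}$)
$-1753 + \left(\left(U{\left(-25 \right)} + 1252\right) + 411\right) = -1753 + \left(\left(\left(\left(- \frac{1}{2}\right) \left(-25\right) - \frac{\left(-25\right)^{\frac{3}{2}}}{19}\right) + 1252\right) + 411\right) = -1753 + \left(\left(\left(\frac{25}{2} - \frac{\left(-125\right) i}{19}\right) + 1252\right) + 411\right) = -1753 + \left(\left(\left(\frac{25}{2} + \frac{125 i}{19}\right) + 1252\right) + 411\right) = -1753 + \left(\left(\frac{2529}{2} + \frac{125 i}{19}\right) + 411\right) = -1753 + \left(\frac{3351}{2} + \frac{125 i}{19}\right) = - \frac{155}{2} + \frac{125 i}{19}$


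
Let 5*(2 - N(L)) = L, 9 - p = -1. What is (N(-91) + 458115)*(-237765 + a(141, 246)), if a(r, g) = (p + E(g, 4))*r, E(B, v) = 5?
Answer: -107959559880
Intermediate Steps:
p = 10 (p = 9 - 1*(-1) = 9 + 1 = 10)
N(L) = 2 - L/5
a(r, g) = 15*r (a(r, g) = (10 + 5)*r = 15*r)
(N(-91) + 458115)*(-237765 + a(141, 246)) = ((2 - ⅕*(-91)) + 458115)*(-237765 + 15*141) = ((2 + 91/5) + 458115)*(-237765 + 2115) = (101/5 + 458115)*(-235650) = (2290676/5)*(-235650) = -107959559880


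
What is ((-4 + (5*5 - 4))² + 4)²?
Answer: 85849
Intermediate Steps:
((-4 + (5*5 - 4))² + 4)² = ((-4 + (25 - 4))² + 4)² = ((-4 + 21)² + 4)² = (17² + 4)² = (289 + 4)² = 293² = 85849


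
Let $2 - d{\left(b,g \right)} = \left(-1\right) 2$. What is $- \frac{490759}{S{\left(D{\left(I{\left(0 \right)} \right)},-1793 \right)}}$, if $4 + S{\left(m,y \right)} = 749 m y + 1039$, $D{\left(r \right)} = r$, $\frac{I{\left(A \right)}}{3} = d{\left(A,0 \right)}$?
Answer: $\frac{4859}{159549} \approx 0.030455$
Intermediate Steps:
$d{\left(b,g \right)} = 4$ ($d{\left(b,g \right)} = 2 - \left(-1\right) 2 = 2 - -2 = 2 + 2 = 4$)
$I{\left(A \right)} = 12$ ($I{\left(A \right)} = 3 \cdot 4 = 12$)
$S{\left(m,y \right)} = 1035 + 749 m y$ ($S{\left(m,y \right)} = -4 + \left(749 m y + 1039\right) = -4 + \left(1039 + 749 m y\right) = 1035 + 749 m y$)
$- \frac{490759}{S{\left(D{\left(I{\left(0 \right)} \right)},-1793 \right)}} = - \frac{490759}{1035 + 749 \cdot 12 \left(-1793\right)} = - \frac{490759}{1035 - 16115484} = - \frac{490759}{-16114449} = \left(-490759\right) \left(- \frac{1}{16114449}\right) = \frac{4859}{159549}$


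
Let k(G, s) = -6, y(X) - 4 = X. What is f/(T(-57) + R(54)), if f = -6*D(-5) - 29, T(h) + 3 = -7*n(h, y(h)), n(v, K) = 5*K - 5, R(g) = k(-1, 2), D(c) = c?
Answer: 1/1881 ≈ 0.00053163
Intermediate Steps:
y(X) = 4 + X
R(g) = -6
n(v, K) = -5 + 5*K
T(h) = -108 - 35*h (T(h) = -3 - 7*(-5 + 5*(4 + h)) = -3 - 7*(-5 + (20 + 5*h)) = -3 - 7*(15 + 5*h) = -3 + (-105 - 35*h) = -108 - 35*h)
f = 1 (f = -6*(-5) - 29 = 30 - 29 = 1)
f/(T(-57) + R(54)) = 1/((-108 - 35*(-57)) - 6) = 1/((-108 + 1995) - 6) = 1/(1887 - 6) = 1/1881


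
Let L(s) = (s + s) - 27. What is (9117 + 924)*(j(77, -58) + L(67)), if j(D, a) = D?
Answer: 1847544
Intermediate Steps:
L(s) = -27 + 2*s (L(s) = 2*s - 27 = -27 + 2*s)
(9117 + 924)*(j(77, -58) + L(67)) = (9117 + 924)*(77 + (-27 + 2*67)) = 10041*(77 + (-27 + 134)) = 10041*(77 + 107) = 10041*184 = 1847544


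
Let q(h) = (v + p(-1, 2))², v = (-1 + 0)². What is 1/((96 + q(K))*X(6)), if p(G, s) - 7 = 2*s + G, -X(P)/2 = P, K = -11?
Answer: -1/2604 ≈ -0.00038402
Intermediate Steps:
X(P) = -2*P
p(G, s) = 7 + G + 2*s (p(G, s) = 7 + (2*s + G) = 7 + (G + 2*s) = 7 + G + 2*s)
v = 1 (v = (-1)² = 1)
q(h) = 121 (q(h) = (1 + (7 - 1 + 2*2))² = (1 + (7 - 1 + 4))² = (1 + 10)² = 11² = 121)
1/((96 + q(K))*X(6)) = 1/((96 + 121)*(-2*6)) = 1/(217*(-12)) = 1/(-2604) = -1/2604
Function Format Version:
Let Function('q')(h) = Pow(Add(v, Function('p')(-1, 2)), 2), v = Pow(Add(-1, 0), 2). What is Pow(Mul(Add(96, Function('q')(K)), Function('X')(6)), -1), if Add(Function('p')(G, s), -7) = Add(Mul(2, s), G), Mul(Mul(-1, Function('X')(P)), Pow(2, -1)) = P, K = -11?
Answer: Rational(-1, 2604) ≈ -0.00038402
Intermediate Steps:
Function('X')(P) = Mul(-2, P)
Function('p')(G, s) = Add(7, G, Mul(2, s)) (Function('p')(G, s) = Add(7, Add(Mul(2, s), G)) = Add(7, Add(G, Mul(2, s))) = Add(7, G, Mul(2, s)))
v = 1 (v = Pow(-1, 2) = 1)
Function('q')(h) = 121 (Function('q')(h) = Pow(Add(1, Add(7, -1, Mul(2, 2))), 2) = Pow(Add(1, Add(7, -1, 4)), 2) = Pow(Add(1, 10), 2) = Pow(11, 2) = 121)
Pow(Mul(Add(96, Function('q')(K)), Function('X')(6)), -1) = Pow(Mul(Add(96, 121), Mul(-2, 6)), -1) = Pow(Mul(217, -12), -1) = Pow(-2604, -1) = Rational(-1, 2604)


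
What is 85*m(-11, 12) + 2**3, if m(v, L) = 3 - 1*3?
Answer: 8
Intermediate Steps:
m(v, L) = 0 (m(v, L) = 3 - 3 = 0)
85*m(-11, 12) + 2**3 = 85*0 + 2**3 = 0 + 8 = 8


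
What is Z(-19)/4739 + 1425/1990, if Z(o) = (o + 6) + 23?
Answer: 1354595/1886122 ≈ 0.71819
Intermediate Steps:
Z(o) = 29 + o (Z(o) = (6 + o) + 23 = 29 + o)
Z(-19)/4739 + 1425/1990 = (29 - 19)/4739 + 1425/1990 = 10*(1/4739) + 1425*(1/1990) = 10/4739 + 285/398 = 1354595/1886122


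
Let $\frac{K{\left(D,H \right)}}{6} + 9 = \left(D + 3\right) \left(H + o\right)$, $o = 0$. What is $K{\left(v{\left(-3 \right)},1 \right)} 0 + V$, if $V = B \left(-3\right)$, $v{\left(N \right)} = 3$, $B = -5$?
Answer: $15$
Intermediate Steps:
$V = 15$ ($V = \left(-5\right) \left(-3\right) = 15$)
$K{\left(D,H \right)} = -54 + 6 H \left(3 + D\right)$ ($K{\left(D,H \right)} = -54 + 6 \left(D + 3\right) \left(H + 0\right) = -54 + 6 \left(3 + D\right) H = -54 + 6 H \left(3 + D\right)$)
$K{\left(v{\left(-3 \right)},1 \right)} 0 + V = \left(-54 + 18 \cdot 1 + 6 \cdot 3 \cdot 1\right) 0 + 15 = \left(-54 + 18 + 18\right) 0 + 15 = \left(-18\right) 0 + 15 = 0 + 15 = 15$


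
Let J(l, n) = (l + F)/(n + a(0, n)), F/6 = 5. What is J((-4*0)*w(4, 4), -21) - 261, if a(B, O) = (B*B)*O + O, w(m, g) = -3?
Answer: -1832/7 ≈ -261.71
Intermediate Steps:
F = 30 (F = 6*5 = 30)
a(B, O) = O + O*B**2 (a(B, O) = B**2*O + O = O*B**2 + O = O + O*B**2)
J(l, n) = (30 + l)/(2*n) (J(l, n) = (l + 30)/(n + n*(1 + 0**2)) = (30 + l)/(n + n*(1 + 0)) = (30 + l)/(n + n*1) = (30 + l)/(n + n) = (30 + l)/((2*n)) = (30 + l)*(1/(2*n)) = (30 + l)/(2*n))
J((-4*0)*w(4, 4), -21) - 261 = (1/2)*(30 - 4*0*(-3))/(-21) - 261 = (1/2)*(-1/21)*(30 + 0*(-3)) - 261 = (1/2)*(-1/21)*(30 + 0) - 261 = (1/2)*(-1/21)*30 - 261 = -5/7 - 261 = -1832/7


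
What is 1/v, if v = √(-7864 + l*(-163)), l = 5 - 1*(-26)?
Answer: -I*√12917/12917 ≈ -0.0087987*I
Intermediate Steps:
l = 31 (l = 5 + 26 = 31)
v = I*√12917 (v = √(-7864 + 31*(-163)) = √(-7864 - 5053) = √(-12917) = I*√12917 ≈ 113.65*I)
1/v = 1/(I*√12917) = -I*√12917/12917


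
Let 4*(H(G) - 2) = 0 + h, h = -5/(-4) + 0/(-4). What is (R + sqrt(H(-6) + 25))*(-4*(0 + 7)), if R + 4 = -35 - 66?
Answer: 2940 - 7*sqrt(437) ≈ 2793.7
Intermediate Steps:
R = -105 (R = -4 + (-35 - 66) = -4 - 101 = -105)
h = 5/4 (h = -5*(-1/4) + 0*(-1/4) = 5/4 + 0 = 5/4 ≈ 1.2500)
H(G) = 37/16 (H(G) = 2 + (0 + 5/4)/4 = 2 + (1/4)*(5/4) = 2 + 5/16 = 37/16)
(R + sqrt(H(-6) + 25))*(-4*(0 + 7)) = (-105 + sqrt(37/16 + 25))*(-4*(0 + 7)) = (-105 + sqrt(437/16))*(-4*7) = (-105 + sqrt(437)/4)*(-28) = 2940 - 7*sqrt(437)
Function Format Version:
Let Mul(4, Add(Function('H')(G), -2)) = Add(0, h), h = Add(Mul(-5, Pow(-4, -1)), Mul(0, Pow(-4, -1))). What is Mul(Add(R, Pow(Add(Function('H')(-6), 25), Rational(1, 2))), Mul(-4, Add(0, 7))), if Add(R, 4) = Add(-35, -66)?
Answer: Add(2940, Mul(-7, Pow(437, Rational(1, 2)))) ≈ 2793.7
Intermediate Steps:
R = -105 (R = Add(-4, Add(-35, -66)) = Add(-4, -101) = -105)
h = Rational(5, 4) (h = Add(Mul(-5, Rational(-1, 4)), Mul(0, Rational(-1, 4))) = Add(Rational(5, 4), 0) = Rational(5, 4) ≈ 1.2500)
Function('H')(G) = Rational(37, 16) (Function('H')(G) = Add(2, Mul(Rational(1, 4), Add(0, Rational(5, 4)))) = Add(2, Mul(Rational(1, 4), Rational(5, 4))) = Add(2, Rational(5, 16)) = Rational(37, 16))
Mul(Add(R, Pow(Add(Function('H')(-6), 25), Rational(1, 2))), Mul(-4, Add(0, 7))) = Mul(Add(-105, Pow(Add(Rational(37, 16), 25), Rational(1, 2))), Mul(-4, Add(0, 7))) = Mul(Add(-105, Pow(Rational(437, 16), Rational(1, 2))), Mul(-4, 7)) = Mul(Add(-105, Mul(Rational(1, 4), Pow(437, Rational(1, 2)))), -28) = Add(2940, Mul(-7, Pow(437, Rational(1, 2))))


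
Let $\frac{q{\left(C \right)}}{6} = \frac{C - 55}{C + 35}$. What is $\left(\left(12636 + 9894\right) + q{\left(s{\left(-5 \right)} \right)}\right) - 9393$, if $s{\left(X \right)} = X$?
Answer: $13125$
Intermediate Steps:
$q{\left(C \right)} = \frac{6 \left(-55 + C\right)}{35 + C}$ ($q{\left(C \right)} = 6 \frac{C - 55}{C + 35} = 6 \frac{-55 + C}{35 + C} = \frac{6 \left(-55 + C\right)}{35 + C}$)
$\left(\left(12636 + 9894\right) + q{\left(s{\left(-5 \right)} \right)}\right) - 9393 = \left(\left(12636 + 9894\right) + \frac{6 \left(-55 - 5\right)}{35 - 5}\right) - 9393 = \left(22530 + 6 \cdot \frac{1}{30} \left(-60\right)\right) - 9393 = \left(22530 - 12\right) - 9393 = 22518 - 9393 = 13125$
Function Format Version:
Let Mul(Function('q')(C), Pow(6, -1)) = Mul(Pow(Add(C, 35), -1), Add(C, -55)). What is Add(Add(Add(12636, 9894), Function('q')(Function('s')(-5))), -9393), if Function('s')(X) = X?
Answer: 13125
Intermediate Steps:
Function('q')(C) = Mul(6, Pow(Add(35, C), -1), Add(-55, C)) (Function('q')(C) = Mul(6, Mul(Pow(Add(C, 35), -1), Add(C, -55))) = Mul(6, Mul(Pow(Add(35, C), -1), Add(-55, C))) = Mul(6, Pow(Add(35, C), -1), Add(-55, C)))
Add(Add(Add(12636, 9894), Function('q')(Function('s')(-5))), -9393) = Add(Add(Add(12636, 9894), Mul(6, Pow(Add(35, -5), -1), Add(-55, -5))), -9393) = Add(Add(22530, Mul(6, Pow(30, -1), -60)), -9393) = Add(Add(22530, Mul(6, Rational(1, 30), -60)), -9393) = Add(Add(22530, -12), -9393) = Add(22518, -9393) = 13125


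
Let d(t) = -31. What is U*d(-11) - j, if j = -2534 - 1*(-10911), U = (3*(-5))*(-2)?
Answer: -9307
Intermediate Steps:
U = 30 (U = -15*(-2) = 30)
j = 8377 (j = -2534 + 10911 = 8377)
U*d(-11) - j = 30*(-31) - 1*8377 = -930 - 8377 = -9307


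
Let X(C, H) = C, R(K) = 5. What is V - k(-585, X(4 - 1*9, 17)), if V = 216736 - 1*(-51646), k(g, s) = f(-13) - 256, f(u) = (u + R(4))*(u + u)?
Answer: 268430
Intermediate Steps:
f(u) = 2*u*(5 + u) (f(u) = (u + 5)*(u + u) = (5 + u)*(2*u) = 2*u*(5 + u))
k(g, s) = -48 (k(g, s) = 2*(-13)*(5 - 13) - 256 = 2*(-13)*(-8) - 256 = 208 - 256 = -48)
V = 268382 (V = 216736 + 51646 = 268382)
V - k(-585, X(4 - 1*9, 17)) = 268382 - 1*(-48) = 268382 + 48 = 268430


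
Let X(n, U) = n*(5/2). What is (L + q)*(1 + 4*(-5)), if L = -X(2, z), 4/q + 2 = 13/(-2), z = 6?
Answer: 1767/17 ≈ 103.94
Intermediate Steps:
X(n, U) = 5*n/2 (X(n, U) = n*(5*(1/2)) = n*(5/2) = 5*n/2)
q = -8/17 (q = 4/(-2 + 13/(-2)) = 4/(-2 + 13*(-1/2)) = 4/(-2 - 13/2) = 4/(-17/2) = 4*(-2/17) = -8/17 ≈ -0.47059)
L = -5 (L = -5*2/2 = -1*5 = -5)
(L + q)*(1 + 4*(-5)) = (-5 - 8/17)*(1 + 4*(-5)) = -93*(1 - 20)/17 = -93/17*(-19) = 1767/17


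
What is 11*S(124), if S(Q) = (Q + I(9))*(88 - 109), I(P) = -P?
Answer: -26565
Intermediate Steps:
S(Q) = 189 - 21*Q (S(Q) = (Q - 1*9)*(88 - 109) = (Q - 9)*(-21) = (-9 + Q)*(-21) = 189 - 21*Q)
11*S(124) = 11*(189 - 21*124) = 11*(189 - 2604) = 11*(-2415) = -26565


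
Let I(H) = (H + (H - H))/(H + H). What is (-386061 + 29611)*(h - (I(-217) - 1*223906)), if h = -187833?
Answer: -12858042625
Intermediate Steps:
I(H) = 1/2 (I(H) = (H + 0)/((2*H)) = H*(1/(2*H)) = 1/2)
(-386061 + 29611)*(h - (I(-217) - 1*223906)) = (-386061 + 29611)*(-187833 - (1/2 - 1*223906)) = -356450*(-187833 - (1/2 - 223906)) = -356450*(-187833 - 1*(-447811/2)) = -356450*(-187833 + 447811/2) = -356450*72145/2 = -12858042625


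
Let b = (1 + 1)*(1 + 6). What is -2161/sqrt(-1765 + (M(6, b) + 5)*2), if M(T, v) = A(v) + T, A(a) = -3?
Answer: 2161*I*sqrt(1749)/1749 ≈ 51.673*I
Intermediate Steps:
b = 14 (b = 2*7 = 14)
M(T, v) = -3 + T
-2161/sqrt(-1765 + (M(6, b) + 5)*2) = -2161/sqrt(-1765 + ((-3 + 6) + 5)*2) = -2161/sqrt(-1765 + (3 + 5)*2) = -2161/sqrt(-1765 + 8*2) = -2161/sqrt(-1765 + 16) = -2161*(-I*sqrt(1749)/1749) = -(-2161)*I*sqrt(1749)/1749 = 2161*I*sqrt(1749)/1749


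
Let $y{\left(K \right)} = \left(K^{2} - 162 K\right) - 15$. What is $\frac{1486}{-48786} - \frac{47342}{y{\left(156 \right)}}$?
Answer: $\frac{384702271}{7732581} \approx 49.751$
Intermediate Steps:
$y{\left(K \right)} = -15 + K^{2} - 162 K$
$\frac{1486}{-48786} - \frac{47342}{y{\left(156 \right)}} = \frac{1486}{-48786} - \frac{47342}{-15 + 156^{2} - 25272} = 1486 \left(- \frac{1}{48786}\right) - \frac{47342}{-15 + 24336 - 25272} = - \frac{743}{24393} - \frac{47342}{-951} = - \frac{743}{24393} - - \frac{47342}{951} = - \frac{743}{24393} + \frac{47342}{951} = \frac{384702271}{7732581}$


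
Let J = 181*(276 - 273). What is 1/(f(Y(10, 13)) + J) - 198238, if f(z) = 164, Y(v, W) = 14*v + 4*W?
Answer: -140154265/707 ≈ -1.9824e+5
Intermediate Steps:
J = 543 (J = 181*3 = 543)
Y(v, W) = 4*W + 14*v
1/(f(Y(10, 13)) + J) - 198238 = 1/(164 + 543) - 198238 = 1/707 - 198238 = -140154265/707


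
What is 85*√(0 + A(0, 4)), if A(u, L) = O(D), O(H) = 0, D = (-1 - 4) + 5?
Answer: 0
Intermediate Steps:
D = 0 (D = -5 + 5 = 0)
A(u, L) = 0
85*√(0 + A(0, 4)) = 85*√(0 + 0) = 85*√0 = 85*0 = 0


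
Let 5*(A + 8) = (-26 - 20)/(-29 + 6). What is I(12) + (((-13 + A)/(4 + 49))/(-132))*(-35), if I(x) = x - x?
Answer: -721/6996 ≈ -0.10306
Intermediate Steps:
I(x) = 0
A = -38/5 (A = -8 + ((-26 - 20)/(-29 + 6))/5 = -8 + (-46/(-23))/5 = -8 + (-46*(-1/23))/5 = -8 + (1/5)*2 = -8 + 2/5 = -38/5 ≈ -7.6000)
I(12) + (((-13 + A)/(4 + 49))/(-132))*(-35) = 0 + (((-13 - 38/5)/(4 + 49))/(-132))*(-35) = 0 + (-103/5/53*(-1/132))*(-35) = 0 + (-103/5*1/53*(-1/132))*(-35) = 0 - 103/265*(-1/132)*(-35) = 0 + (103/34980)*(-35) = 0 - 721/6996 = -721/6996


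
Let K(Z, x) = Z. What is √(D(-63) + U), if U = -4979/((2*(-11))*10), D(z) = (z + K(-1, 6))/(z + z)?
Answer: √123476045/2310 ≈ 4.8104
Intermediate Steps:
D(z) = (-1 + z)/(2*z) (D(z) = (z - 1)/(z + z) = (-1 + z)/((2*z)) = (-1 + z)*(1/(2*z)) = (-1 + z)/(2*z))
U = 4979/220 (U = -4979/((-22*10)) = -4979/(-220) = -4979*(-1/220) = 4979/220 ≈ 22.632)
√(D(-63) + U) = √((½)*(-1 - 63)/(-63) + 4979/220) = √((½)*(-1/63)*(-64) + 4979/220) = √(32/63 + 4979/220) = √(320717/13860) = √123476045/2310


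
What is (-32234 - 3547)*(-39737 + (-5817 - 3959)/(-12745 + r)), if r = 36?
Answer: 18069682553217/12709 ≈ 1.4218e+9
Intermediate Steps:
(-32234 - 3547)*(-39737 + (-5817 - 3959)/(-12745 + r)) = (-32234 - 3547)*(-39737 + (-5817 - 3959)/(-12745 + 36)) = -35781*(-39737 - 9776/(-12709)) = -35781*(-39737 - 9776*(-1/12709)) = -35781*(-39737 + 9776/12709) = -35781*(-505007757/12709) = 18069682553217/12709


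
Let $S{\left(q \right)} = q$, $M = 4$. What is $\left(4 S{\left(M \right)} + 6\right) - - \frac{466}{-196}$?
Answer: $\frac{1923}{98} \approx 19.622$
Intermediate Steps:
$\left(4 S{\left(M \right)} + 6\right) - - \frac{466}{-196} = \left(4 \cdot 4 + 6\right) - - \frac{466}{-196} = \left(16 + 6\right) - \left(-466\right) \left(- \frac{1}{196}\right) = 22 - \frac{233}{98} = \frac{1923}{98}$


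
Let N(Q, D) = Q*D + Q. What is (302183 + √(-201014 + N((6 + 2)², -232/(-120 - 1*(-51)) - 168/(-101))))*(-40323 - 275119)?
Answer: -95321209886 - 315442*I*√9743909548566/6969 ≈ -9.5321e+10 - 1.4129e+8*I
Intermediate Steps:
N(Q, D) = Q + D*Q (N(Q, D) = D*Q + Q = Q + D*Q)
(302183 + √(-201014 + N((6 + 2)², -232/(-120 - 1*(-51)) - 168/(-101))))*(-40323 - 275119) = (302183 + √(-201014 + (6 + 2)²*(1 + (-232/(-120 - 1*(-51)) - 168/(-101)))))*(-40323 - 275119) = (302183 + √(-201014 + 8²*(1 + (-232/(-120 + 51) - 168*(-1/101)))))*(-315442) = (302183 + √(-201014 + 64*(1 + (-232/(-69) + 168/101))))*(-315442) = (302183 + √(-201014 + 64*(1 + (-232*(-1/69) + 168/101))))*(-315442) = (302183 + √(-201014 + 64*(1 + (232/69 + 168/101))))*(-315442) = (302183 + √(-201014 + 64*(1 + 35024/6969)))*(-315442) = (302183 + √(-201014 + 64*(41993/6969)))*(-315442) = (302183 + √(-201014 + 2687552/6969))*(-315442) = (302183 + √(-1398179014/6969))*(-315442) = (302183 + I*√9743909548566/6969)*(-315442) = -95321209886 - 315442*I*√9743909548566/6969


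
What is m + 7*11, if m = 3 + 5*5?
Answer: 105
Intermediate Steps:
m = 28 (m = 3 + 25 = 28)
m + 7*11 = 28 + 7*11 = 28 + 77 = 105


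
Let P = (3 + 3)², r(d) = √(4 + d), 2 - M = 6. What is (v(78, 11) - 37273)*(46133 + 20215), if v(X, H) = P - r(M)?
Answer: -2470600476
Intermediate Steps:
M = -4 (M = 2 - 1*6 = 2 - 6 = -4)
P = 36 (P = 6² = 36)
v(X, H) = 36 (v(X, H) = 36 - √(4 - 4) = 36 - √0 = 36 - 1*0 = 36 + 0 = 36)
(v(78, 11) - 37273)*(46133 + 20215) = (36 - 37273)*(46133 + 20215) = -37237*66348 = -2470600476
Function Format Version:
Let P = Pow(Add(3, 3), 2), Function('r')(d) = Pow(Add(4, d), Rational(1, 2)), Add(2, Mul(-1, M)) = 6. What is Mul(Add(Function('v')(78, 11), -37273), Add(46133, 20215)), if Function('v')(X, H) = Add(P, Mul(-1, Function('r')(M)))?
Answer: -2470600476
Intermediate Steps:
M = -4 (M = Add(2, Mul(-1, 6)) = Add(2, -6) = -4)
P = 36 (P = Pow(6, 2) = 36)
Function('v')(X, H) = 36 (Function('v')(X, H) = Add(36, Mul(-1, Pow(Add(4, -4), Rational(1, 2)))) = Add(36, Mul(-1, Pow(0, Rational(1, 2)))) = Add(36, Mul(-1, 0)) = Add(36, 0) = 36)
Mul(Add(Function('v')(78, 11), -37273), Add(46133, 20215)) = Mul(Add(36, -37273), Add(46133, 20215)) = Mul(-37237, 66348) = -2470600476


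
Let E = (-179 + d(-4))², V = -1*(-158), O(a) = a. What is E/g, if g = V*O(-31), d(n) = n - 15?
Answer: -19602/2449 ≈ -8.0041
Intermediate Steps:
d(n) = -15 + n
V = 158
E = 39204 (E = (-179 + (-15 - 4))² = (-179 - 19)² = (-198)² = 39204)
g = -4898 (g = 158*(-31) = -4898)
E/g = 39204/(-4898) = 39204*(-1/4898) = -19602/2449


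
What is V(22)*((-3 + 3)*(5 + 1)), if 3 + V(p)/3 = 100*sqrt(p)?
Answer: 0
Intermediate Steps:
V(p) = -9 + 300*sqrt(p) (V(p) = -9 + 3*(100*sqrt(p)) = -9 + 300*sqrt(p))
V(22)*((-3 + 3)*(5 + 1)) = (-9 + 300*sqrt(22))*((-3 + 3)*(5 + 1)) = (-9 + 300*sqrt(22))*(0*6) = (-9 + 300*sqrt(22))*0 = 0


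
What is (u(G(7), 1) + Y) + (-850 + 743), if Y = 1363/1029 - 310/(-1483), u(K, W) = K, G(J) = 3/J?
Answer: -160288427/1526007 ≈ -105.04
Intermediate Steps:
Y = 2340319/1526007 (Y = 1363*(1/1029) - 310*(-1/1483) = 1363/1029 + 310/1483 = 2340319/1526007 ≈ 1.5336)
(u(G(7), 1) + Y) + (-850 + 743) = (3/7 + 2340319/1526007) + (-850 + 743) = (3*(⅐) + 2340319/1526007) - 107 = (3/7 + 2340319/1526007) - 107 = 2994322/1526007 - 107 = -160288427/1526007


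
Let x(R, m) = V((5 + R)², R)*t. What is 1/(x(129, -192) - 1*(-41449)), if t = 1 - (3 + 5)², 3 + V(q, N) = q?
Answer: -1/1089590 ≈ -9.1778e-7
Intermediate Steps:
V(q, N) = -3 + q
t = -63 (t = 1 - 1*8² = 1 - 1*64 = 1 - 64 = -63)
x(R, m) = 189 - 63*(5 + R)² (x(R, m) = (-3 + (5 + R)²)*(-63) = 189 - 63*(5 + R)²)
1/(x(129, -192) - 1*(-41449)) = 1/((189 - 63*(5 + 129)²) - 1*(-41449)) = 1/((189 - 63*134²) + 41449) = 1/((189 - 63*17956) + 41449) = 1/((189 - 1131228) + 41449) = 1/(-1131039 + 41449) = 1/(-1089590) = -1/1089590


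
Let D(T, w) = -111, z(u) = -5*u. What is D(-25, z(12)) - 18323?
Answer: -18434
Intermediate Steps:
D(-25, z(12)) - 18323 = -111 - 18323 = -18434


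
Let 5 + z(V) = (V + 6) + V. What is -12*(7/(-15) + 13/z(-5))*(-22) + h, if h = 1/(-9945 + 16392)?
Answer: -5421209/10745 ≈ -504.53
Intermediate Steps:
z(V) = 1 + 2*V (z(V) = -5 + ((V + 6) + V) = -5 + ((6 + V) + V) = -5 + (6 + 2*V) = 1 + 2*V)
h = 1/6447 ≈ 0.00015511
-12*(7/(-15) + 13/z(-5))*(-22) + h = -12*(7/(-15) + 13/(1 + 2*(-5)))*(-22) + 1/6447 = -12*(7*(-1/15) + 13/(1 - 10))*(-22) + 1/6447 = -12*(-7/15 + 13/(-9))*(-22) + 1/6447 = -12*(-7/15 + 13*(-⅑))*(-22) + 1/6447 = -12*(-7/15 - 13/9)*(-22) + 1/6447 = -12*(-86/45)*(-22) + 1/6447 = (344/15)*(-22) + 1/6447 = -7568/15 + 1/6447 = -5421209/10745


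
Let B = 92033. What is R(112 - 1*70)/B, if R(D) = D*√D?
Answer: 42*√42/92033 ≈ 0.0029575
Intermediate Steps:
R(D) = D^(3/2)
R(112 - 1*70)/B = (112 - 1*70)^(3/2)/92033 = (112 - 70)^(3/2)*(1/92033) = 42^(3/2)*(1/92033) = (42*√42)*(1/92033) = 42*√42/92033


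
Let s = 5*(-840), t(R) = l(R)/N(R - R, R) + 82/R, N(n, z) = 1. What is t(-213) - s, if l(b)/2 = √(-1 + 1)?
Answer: 894518/213 ≈ 4199.6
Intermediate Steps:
l(b) = 0 (l(b) = 2*√(-1 + 1) = 2*√0 = 2*0 = 0)
t(R) = 82/R (t(R) = 0/1 + 82/R = 0*1 + 82/R = 0 + 82/R = 82/R)
s = -4200
t(-213) - s = 82/(-213) - 1*(-4200) = 82*(-1/213) + 4200 = -82/213 + 4200 = 894518/213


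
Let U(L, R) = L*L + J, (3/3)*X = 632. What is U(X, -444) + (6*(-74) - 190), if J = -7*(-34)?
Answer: 399028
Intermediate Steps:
J = 238
X = 632
U(L, R) = 238 + L² (U(L, R) = L*L + 238 = L² + 238 = 238 + L²)
U(X, -444) + (6*(-74) - 190) = (238 + 632²) + (6*(-74) - 190) = (238 + 399424) + (-444 - 190) = 399662 - 634 = 399028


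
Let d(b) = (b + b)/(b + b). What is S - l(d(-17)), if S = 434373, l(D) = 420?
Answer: 433953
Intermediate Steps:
d(b) = 1 (d(b) = (2*b)/((2*b)) = (2*b)*(1/(2*b)) = 1)
S - l(d(-17)) = 434373 - 1*420 = 434373 - 420 = 433953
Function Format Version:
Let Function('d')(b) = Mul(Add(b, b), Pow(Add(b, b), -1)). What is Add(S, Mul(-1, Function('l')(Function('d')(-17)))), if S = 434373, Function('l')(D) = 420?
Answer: 433953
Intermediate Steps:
Function('d')(b) = 1 (Function('d')(b) = Mul(Mul(2, b), Pow(Mul(2, b), -1)) = Mul(Mul(2, b), Mul(Rational(1, 2), Pow(b, -1))) = 1)
Add(S, Mul(-1, Function('l')(Function('d')(-17)))) = Add(434373, Mul(-1, 420)) = Add(434373, -420) = 433953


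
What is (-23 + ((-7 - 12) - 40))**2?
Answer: 6724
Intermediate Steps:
(-23 + ((-7 - 12) - 40))**2 = (-23 + (-19 - 40))**2 = (-23 - 59)**2 = (-82)**2 = 6724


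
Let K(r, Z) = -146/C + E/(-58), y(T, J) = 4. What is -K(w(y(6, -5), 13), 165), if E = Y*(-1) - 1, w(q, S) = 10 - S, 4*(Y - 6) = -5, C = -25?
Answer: -34447/5800 ≈ -5.9391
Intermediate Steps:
Y = 19/4 (Y = 6 + (¼)*(-5) = 6 - 5/4 = 19/4 ≈ 4.7500)
E = -23/4 (E = (19/4)*(-1) - 1 = -19/4 - 1 = -23/4 ≈ -5.7500)
K(r, Z) = 34447/5800 (K(r, Z) = -146/(-25) - 23/4/(-58) = -146*(-1/25) - 23/4*(-1/58) = 146/25 + 23/232 = 34447/5800)
-K(w(y(6, -5), 13), 165) = -1*34447/5800 = -34447/5800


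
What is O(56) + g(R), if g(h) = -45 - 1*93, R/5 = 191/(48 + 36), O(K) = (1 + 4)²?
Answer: -113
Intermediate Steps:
O(K) = 25 (O(K) = 5² = 25)
R = 955/84 (R = 5*(191/(48 + 36)) = 5*(191/84) = 955/84 ≈ 11.369)
g(h) = -138 (g(h) = -45 - 93 = -138)
O(56) + g(R) = 25 - 138 = -113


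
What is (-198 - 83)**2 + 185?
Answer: 79146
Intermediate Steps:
(-198 - 83)**2 + 185 = (-281)**2 + 185 = 78961 + 185 = 79146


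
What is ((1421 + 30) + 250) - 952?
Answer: 749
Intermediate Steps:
((1421 + 30) + 250) - 952 = (1451 + 250) - 952 = 1701 - 952 = 749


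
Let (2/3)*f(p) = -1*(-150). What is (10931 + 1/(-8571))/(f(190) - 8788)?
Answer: -93689600/73393473 ≈ -1.2765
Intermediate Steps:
f(p) = 225 (f(p) = 3*(-1*(-150))/2 = (3/2)*150 = 225)
(10931 + 1/(-8571))/(f(190) - 8788) = (10931 + 1/(-8571))/(225 - 8788) = (10931 - 1/8571)/(-8563) = (93689600/8571)*(-1/8563) = -93689600/73393473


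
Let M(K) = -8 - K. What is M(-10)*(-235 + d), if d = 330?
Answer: 190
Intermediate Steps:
M(-10)*(-235 + d) = (-8 - 1*(-10))*(-235 + 330) = (-8 + 10)*95 = 2*95 = 190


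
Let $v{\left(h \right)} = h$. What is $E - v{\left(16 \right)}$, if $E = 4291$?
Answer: $4275$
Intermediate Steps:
$E - v{\left(16 \right)} = 4291 - 16 = 4275$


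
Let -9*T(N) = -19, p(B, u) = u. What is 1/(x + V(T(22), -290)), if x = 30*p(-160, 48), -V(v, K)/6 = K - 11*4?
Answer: 1/3444 ≈ 0.00029036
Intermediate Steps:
T(N) = 19/9 (T(N) = -⅑*(-19) = 19/9)
V(v, K) = 264 - 6*K (V(v, K) = -6*(K - 11*4) = -6*(K - 44) = -6*(-44 + K) = 264 - 6*K)
x = 1440 (x = 30*48 = 1440)
1/(x + V(T(22), -290)) = 1/(1440 + (264 - 6*(-290))) = 1/(1440 + (264 + 1740)) = 1/(1440 + 2004) = 1/3444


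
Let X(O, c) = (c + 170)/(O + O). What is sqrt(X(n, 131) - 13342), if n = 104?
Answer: 3*I*sqrt(4008095)/52 ≈ 115.5*I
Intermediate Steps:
X(O, c) = (170 + c)/(2*O) (X(O, c) = (170 + c)/((2*O)) = (170 + c)*(1/(2*O)) = (170 + c)/(2*O))
sqrt(X(n, 131) - 13342) = sqrt((1/2)*(170 + 131)/104 - 13342) = sqrt((1/2)*(1/104)*301 - 13342) = sqrt(301/208 - 13342) = sqrt(-2774835/208) = 3*I*sqrt(4008095)/52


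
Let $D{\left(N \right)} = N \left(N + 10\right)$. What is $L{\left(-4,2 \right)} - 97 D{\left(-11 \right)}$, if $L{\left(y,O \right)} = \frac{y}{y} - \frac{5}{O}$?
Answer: $- \frac{2137}{2} \approx -1068.5$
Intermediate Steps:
$L{\left(y,O \right)} = 1 - \frac{5}{O}$
$D{\left(N \right)} = N \left(10 + N\right)$
$L{\left(-4,2 \right)} - 97 D{\left(-11 \right)} = \frac{-5 + 2}{2} - 97 \left(- 11 \left(10 - 11\right)\right) = \frac{1}{2} \left(-3\right) - 97 \left(\left(-11\right) \left(-1\right)\right) = - \frac{3}{2} - 1067 = - \frac{2137}{2}$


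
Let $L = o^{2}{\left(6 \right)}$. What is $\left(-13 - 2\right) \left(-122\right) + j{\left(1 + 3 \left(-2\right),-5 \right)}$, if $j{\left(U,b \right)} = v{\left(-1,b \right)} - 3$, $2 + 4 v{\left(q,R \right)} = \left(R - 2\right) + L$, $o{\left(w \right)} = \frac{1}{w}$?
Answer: $\frac{262765}{144} \approx 1824.8$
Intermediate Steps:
$L = \frac{1}{36}$ ($L = \left(\frac{1}{6}\right)^{2} = \frac{1}{36} \approx 0.027778$)
$v{\left(q,R \right)} = - \frac{143}{144} + \frac{R}{4}$ ($v{\left(q,R \right)} = - \frac{1}{2} + \frac{\left(R - 2\right) + \frac{1}{36}}{4} = - \frac{1}{2} + \frac{\left(-2 + R\right) + \frac{1}{36}}{4} = - \frac{1}{2} + \frac{- \frac{71}{36} + R}{4} = - \frac{1}{2} + \left(- \frac{71}{144} + \frac{R}{4}\right) = - \frac{143}{144} + \frac{R}{4}$)
$j{\left(U,b \right)} = - \frac{575}{144} + \frac{b}{4}$ ($j{\left(U,b \right)} = \left(- \frac{143}{144} + \frac{b}{4}\right) - 3 = - \frac{575}{144} + \frac{b}{4}$)
$\left(-13 - 2\right) \left(-122\right) + j{\left(1 + 3 \left(-2\right),-5 \right)} = \left(-13 - 2\right) \left(-122\right) + \left(- \frac{575}{144} + \frac{1}{4} \left(-5\right)\right) = \left(-15\right) \left(-122\right) - \frac{755}{144} = 1830 - \frac{755}{144} = \frac{262765}{144}$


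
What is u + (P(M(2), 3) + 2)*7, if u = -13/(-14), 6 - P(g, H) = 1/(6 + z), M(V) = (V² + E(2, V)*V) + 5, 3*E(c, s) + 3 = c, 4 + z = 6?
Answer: 3139/56 ≈ 56.054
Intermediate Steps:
z = 2 (z = -4 + 6 = 2)
E(c, s) = -1 + c/3
M(V) = 5 + V² - V/3 (M(V) = (V² + (-1 + (⅓)*2)*V) + 5 = (V² + (-1 + ⅔)*V) + 5 = (V² - V/3) + 5 = 5 + V² - V/3)
P(g, H) = 47/8 (P(g, H) = 6 - 1/(6 + 2) = 6 - 1/8 = 6 - 1*⅛ = 6 - ⅛ = 47/8)
u = 13/14 (u = -13*(-1/14) = 13/14 ≈ 0.92857)
u + (P(M(2), 3) + 2)*7 = 13/14 + (47/8 + 2)*7 = 13/14 + (63/8)*7 = 13/14 + 441/8 = 3139/56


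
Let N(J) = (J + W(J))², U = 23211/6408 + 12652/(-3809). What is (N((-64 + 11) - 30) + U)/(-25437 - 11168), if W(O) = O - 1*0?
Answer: -14946581527/19854610568 ≈ -0.75280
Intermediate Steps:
W(O) = O (W(O) = O + 0 = O)
U = 815187/2712008 (U = 23211*(1/6408) + 12652*(-1/3809) = 2579/712 - 12652/3809 = 815187/2712008 ≈ 0.30058)
N(J) = 4*J² (N(J) = (J + J)² = (2*J)² = 4*J²)
(N((-64 + 11) - 30) + U)/(-25437 - 11168) = (4*((-64 + 11) - 30)² + 815187/2712008)/(-25437 - 11168) = (4*(-53 - 30)² + 815187/2712008)/(-36605) = (4*(-83)² + 815187/2712008)*(-1/36605) = (4*6889 + 815187/2712008)*(-1/36605) = (27556 + 815187/2712008)*(-1/36605) = (74732907635/2712008)*(-1/36605) = -14946581527/19854610568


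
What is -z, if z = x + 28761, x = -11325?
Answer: -17436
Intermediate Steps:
z = 17436 (z = -11325 + 28761 = 17436)
-z = -1*17436 = -17436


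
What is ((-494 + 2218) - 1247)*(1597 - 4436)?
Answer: -1354203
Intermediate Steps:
((-494 + 2218) - 1247)*(1597 - 4436) = (1724 - 1247)*(-2839) = 477*(-2839) = -1354203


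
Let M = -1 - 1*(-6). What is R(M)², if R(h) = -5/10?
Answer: ¼ ≈ 0.25000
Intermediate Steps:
M = 5 (M = -1 + 6 = 5)
R(h) = -½ (R(h) = -5*⅒ = -½)
R(M)² = (-½)² = ¼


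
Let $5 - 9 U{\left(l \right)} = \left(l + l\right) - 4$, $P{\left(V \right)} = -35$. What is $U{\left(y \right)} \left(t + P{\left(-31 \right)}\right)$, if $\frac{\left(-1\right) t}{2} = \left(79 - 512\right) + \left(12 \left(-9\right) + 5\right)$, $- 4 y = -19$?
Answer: $- \frac{1037}{18} \approx -57.611$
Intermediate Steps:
$y = \frac{19}{4}$ ($y = \left(- \frac{1}{4}\right) \left(-19\right) = \frac{19}{4} \approx 4.75$)
$t = 1072$ ($t = - 2 \left(\left(79 - 512\right) + \left(12 \left(-9\right) + 5\right)\right) = - 2 \left(-433 + \left(-108 + 5\right)\right) = - 2 \left(-433 - 103\right) = \left(-2\right) \left(-536\right) = 1072$)
$U{\left(l \right)} = 1 - \frac{2 l}{9}$ ($U{\left(l \right)} = \frac{5}{9} - \frac{\left(l + l\right) - 4}{9} = \frac{5}{9} - \frac{2 l - 4}{9} = \frac{5}{9} - \frac{-4 + 2 l}{9} = \frac{5}{9} - \left(- \frac{4}{9} + \frac{2 l}{9}\right) = 1 - \frac{2 l}{9}$)
$U{\left(y \right)} \left(t + P{\left(-31 \right)}\right) = \left(1 - \frac{19}{18}\right) \left(1072 - 35\right) = \left(1 - \frac{19}{18}\right) 1037 = \left(- \frac{1}{18}\right) 1037 = - \frac{1037}{18}$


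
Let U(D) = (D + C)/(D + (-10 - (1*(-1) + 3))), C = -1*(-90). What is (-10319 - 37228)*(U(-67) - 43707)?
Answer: 164173895172/79 ≈ 2.0782e+9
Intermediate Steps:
C = 90
U(D) = (90 + D)/(-12 + D) (U(D) = (D + 90)/(D + (-10 - (1*(-1) + 3))) = (90 + D)/(D + (-10 - (-1 + 3))) = (90 + D)/(D + (-10 - 1*2)) = (90 + D)/(D + (-10 - 2)) = (90 + D)/(D - 12) = (90 + D)/(-12 + D))
(-10319 - 37228)*(U(-67) - 43707) = (-10319 - 37228)*((90 - 67)/(-12 - 67) - 43707) = -47547*(23/(-79) - 43707) = -47547*(-1/79*23 - 43707) = -47547*(-23/79 - 43707) = -47547*(-3452876/79) = 164173895172/79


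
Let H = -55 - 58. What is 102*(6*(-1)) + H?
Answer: -725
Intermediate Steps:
H = -113
102*(6*(-1)) + H = 102*(6*(-1)) - 113 = 102*(-6) - 113 = -612 - 113 = -725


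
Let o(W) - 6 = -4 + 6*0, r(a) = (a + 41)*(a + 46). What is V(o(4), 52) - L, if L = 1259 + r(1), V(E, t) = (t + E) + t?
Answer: -3127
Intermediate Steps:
r(a) = (41 + a)*(46 + a)
o(W) = 2 (o(W) = 6 + (-4 + 6*0) = 6 + (-4 + 0) = 6 - 4 = 2)
V(E, t) = E + 2*t (V(E, t) = (E + t) + t = E + 2*t)
L = 3233 (L = 1259 + (1886 + 1² + 87*1) = 1259 + (1886 + 1 + 87) = 1259 + 1974 = 3233)
V(o(4), 52) - L = (2 + 2*52) - 1*3233 = (2 + 104) - 3233 = 106 - 3233 = -3127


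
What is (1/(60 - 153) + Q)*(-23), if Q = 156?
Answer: -333661/93 ≈ -3587.8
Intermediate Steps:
(1/(60 - 153) + Q)*(-23) = (1/(60 - 153) + 156)*(-23) = (1/(-93) + 156)*(-23) = (-1/93 + 156)*(-23) = (14507/93)*(-23) = -333661/93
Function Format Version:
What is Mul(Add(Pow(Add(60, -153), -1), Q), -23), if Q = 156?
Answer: Rational(-333661, 93) ≈ -3587.8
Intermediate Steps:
Mul(Add(Pow(Add(60, -153), -1), Q), -23) = Mul(Add(Pow(Add(60, -153), -1), 156), -23) = Mul(Add(Pow(-93, -1), 156), -23) = Mul(Add(Rational(-1, 93), 156), -23) = Mul(Rational(14507, 93), -23) = Rational(-333661, 93)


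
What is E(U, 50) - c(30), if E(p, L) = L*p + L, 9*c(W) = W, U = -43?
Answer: -6310/3 ≈ -2103.3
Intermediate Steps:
c(W) = W/9
E(p, L) = L + L*p
E(U, 50) - c(30) = 50*(1 - 43) - 30/9 = 50*(-42) - 1*10/3 = -2100 - 10/3 = -6310/3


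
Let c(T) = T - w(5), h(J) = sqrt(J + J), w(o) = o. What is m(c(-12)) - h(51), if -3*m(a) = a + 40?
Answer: -23/3 - sqrt(102) ≈ -17.766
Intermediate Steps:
h(J) = sqrt(2)*sqrt(J) (h(J) = sqrt(2*J) = sqrt(2)*sqrt(J))
c(T) = -5 + T (c(T) = T - 1*5 = T - 5 = -5 + T)
m(a) = -40/3 - a/3 (m(a) = -(a + 40)/3 = -(40 + a)/3 = -40/3 - a/3)
m(c(-12)) - h(51) = (-40/3 - (-5 - 12)/3) - sqrt(2)*sqrt(51) = (-40/3 - 1/3*(-17)) - sqrt(102) = (-40/3 + 17/3) - sqrt(102) = -23/3 - sqrt(102)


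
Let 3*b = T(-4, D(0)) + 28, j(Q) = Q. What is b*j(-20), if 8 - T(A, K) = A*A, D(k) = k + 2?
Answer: -400/3 ≈ -133.33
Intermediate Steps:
D(k) = 2 + k
T(A, K) = 8 - A² (T(A, K) = 8 - A*A = 8 - A²)
b = 20/3 (b = ((8 - 1*(-4)²) + 28)/3 = ((8 - 1*16) + 28)/3 = ((8 - 16) + 28)/3 = (-8 + 28)/3 = (⅓)*20 = 20/3 ≈ 6.6667)
b*j(-20) = (20/3)*(-20) = -400/3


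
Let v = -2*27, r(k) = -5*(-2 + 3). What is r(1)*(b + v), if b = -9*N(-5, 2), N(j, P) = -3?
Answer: 135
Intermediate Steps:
r(k) = -5 (r(k) = -5*1 = -5)
v = -54
b = 27 (b = -9*(-3) = 27)
r(1)*(b + v) = -5*(27 - 54) = -5*(-27) = 135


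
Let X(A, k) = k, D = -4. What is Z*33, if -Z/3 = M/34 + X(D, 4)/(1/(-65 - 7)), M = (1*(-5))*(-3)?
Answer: 967923/34 ≈ 28468.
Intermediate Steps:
M = 15 (M = -5*(-3) = 15)
Z = 29331/34 (Z = -3*(15/34 + 4/(1/(-65 - 7))) = -3*(15*(1/34) + 4/(1/(-72))) = -3*(15/34 + 4/(-1/72)) = -3*(15/34 + 4*(-72)) = -3*(15/34 - 288) = -3*(-9777/34) = 29331/34 ≈ 862.68)
Z*33 = (29331/34)*33 = 967923/34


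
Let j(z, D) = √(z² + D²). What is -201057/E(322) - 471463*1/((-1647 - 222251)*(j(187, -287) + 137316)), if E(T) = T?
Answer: -212201766870656741793/339848752395896702 - 471463*√117338/4221723632247164 ≈ -624.40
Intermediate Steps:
j(z, D) = √(D² + z²)
-201057/E(322) - 471463*1/((-1647 - 222251)*(j(187, -287) + 137316)) = -201057/322 - 471463*1/((-1647 - 222251)*(√((-287)² + 187²) + 137316)) = -201057*1/322 - 471463*(-1/(223898*(√(82369 + 34969) + 137316))) = -201057/322 - 471463*(-1/(223898*(√117338 + 137316))) = -201057/322 - 471463*(-1/(223898*(137316 + √117338))) = -201057/322 - 471463/(-30744777768 - 223898*√117338)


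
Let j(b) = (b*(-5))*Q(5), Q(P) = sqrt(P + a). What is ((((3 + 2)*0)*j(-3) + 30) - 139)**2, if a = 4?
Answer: 11881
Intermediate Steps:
Q(P) = sqrt(4 + P) (Q(P) = sqrt(P + 4) = sqrt(4 + P))
j(b) = -15*b (j(b) = (b*(-5))*sqrt(4 + 5) = (-5*b)*sqrt(9) = -5*b*3 = -15*b)
((((3 + 2)*0)*j(-3) + 30) - 139)**2 = ((((3 + 2)*0)*(-15*(-3)) + 30) - 139)**2 = (((5*0)*45 + 30) - 139)**2 = ((0*45 + 30) - 139)**2 = ((0 + 30) - 139)**2 = (30 - 139)**2 = (-109)**2 = 11881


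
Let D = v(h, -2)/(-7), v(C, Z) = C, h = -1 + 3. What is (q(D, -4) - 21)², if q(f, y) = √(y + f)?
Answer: (147 - I*√210)²/49 ≈ 436.71 - 86.948*I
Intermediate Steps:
h = 2
D = -2/7 (D = 2/(-7) = 2*(-⅐) = -2/7 ≈ -0.28571)
q(f, y) = √(f + y)
(q(D, -4) - 21)² = (√(-2/7 - 4) - 21)² = (√(-30/7) - 21)² = (I*√210/7 - 21)² = (-21 + I*√210/7)²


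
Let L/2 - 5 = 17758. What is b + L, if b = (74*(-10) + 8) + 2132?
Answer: 36926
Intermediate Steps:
L = 35526 (L = 10 + 2*17758 = 10 + 35516 = 35526)
b = 1400 (b = (-740 + 8) + 2132 = -732 + 2132 = 1400)
b + L = 1400 + 35526 = 36926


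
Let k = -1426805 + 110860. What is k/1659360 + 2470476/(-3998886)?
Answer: -312057436421/221186382432 ≈ -1.4108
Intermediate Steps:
k = -1315945
k/1659360 + 2470476/(-3998886) = -1315945/1659360 + 2470476/(-3998886) = -1315945*1/1659360 + 2470476*(-1/3998886) = -263189/331872 - 411746/666481 = -312057436421/221186382432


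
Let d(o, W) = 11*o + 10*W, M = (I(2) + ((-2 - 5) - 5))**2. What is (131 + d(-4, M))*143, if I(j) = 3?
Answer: 128271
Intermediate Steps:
M = 81 (M = (3 + ((-2 - 5) - 5))**2 = (3 + (-7 - 5))**2 = (3 - 12)**2 = (-9)**2 = 81)
d(o, W) = 10*W + 11*o
(131 + d(-4, M))*143 = (131 + (10*81 + 11*(-4)))*143 = (131 + (810 - 44))*143 = (131 + 766)*143 = 897*143 = 128271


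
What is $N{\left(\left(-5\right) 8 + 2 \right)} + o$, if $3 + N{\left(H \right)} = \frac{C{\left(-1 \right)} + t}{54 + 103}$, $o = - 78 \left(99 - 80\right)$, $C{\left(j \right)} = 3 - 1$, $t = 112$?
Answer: $- \frac{233031}{157} \approx -1484.3$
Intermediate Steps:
$C{\left(j \right)} = 2$
$o = -1482$ ($o = \left(-78\right) 19 = -1482$)
$N{\left(H \right)} = - \frac{357}{157}$ ($N{\left(H \right)} = -3 + \frac{2 + 112}{54 + 103} = -3 + \frac{114}{157} = - \frac{357}{157}$)
$N{\left(\left(-5\right) 8 + 2 \right)} + o = - \frac{357}{157} - 1482 = - \frac{233031}{157}$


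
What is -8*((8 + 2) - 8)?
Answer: -16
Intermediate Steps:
-8*((8 + 2) - 8) = -8*(10 - 8) = -8*2 = -16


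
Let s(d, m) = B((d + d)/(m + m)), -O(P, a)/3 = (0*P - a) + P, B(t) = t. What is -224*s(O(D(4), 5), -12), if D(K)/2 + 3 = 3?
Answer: 280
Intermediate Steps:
D(K) = 0 (D(K) = -6 + 2*3 = -6 + 6 = 0)
O(P, a) = -3*P + 3*a (O(P, a) = -3*((0*P - a) + P) = -3*((0 - a) + P) = -3*(-a + P) = -3*(P - a) = -3*P + 3*a)
s(d, m) = d/m (s(d, m) = (d + d)/(m + m) = (2*d)/((2*m)) = (2*d)*(1/(2*m)) = d/m)
-224*s(O(D(4), 5), -12) = -224*(-3*0 + 3*5)/(-12) = -224*(0 + 15)*(-1)/12 = -3360*(-1)/12 = -224*(-5/4) = 280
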